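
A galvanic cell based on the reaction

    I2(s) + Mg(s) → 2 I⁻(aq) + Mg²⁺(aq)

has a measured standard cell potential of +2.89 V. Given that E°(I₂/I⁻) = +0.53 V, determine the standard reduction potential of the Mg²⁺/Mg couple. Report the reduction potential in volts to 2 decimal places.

−2.36 V

In the reaction as written the I₂/I⁻ couple is reduced (cathode) and Mg²⁺/Mg is oxidized (anode), so E°cell = E°(I₂/I⁻) − E°(Mg²⁺/Mg).
E°(Mg²⁺/Mg) = E°(cathode) − E°cell = +0.53 − (+2.89) = −2.36 V.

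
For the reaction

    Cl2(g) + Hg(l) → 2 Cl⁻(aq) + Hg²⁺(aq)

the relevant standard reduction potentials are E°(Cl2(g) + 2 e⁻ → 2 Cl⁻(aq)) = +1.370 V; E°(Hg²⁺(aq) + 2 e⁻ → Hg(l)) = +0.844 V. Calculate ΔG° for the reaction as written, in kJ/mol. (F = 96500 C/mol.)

In the reaction as written Cl2(g) is reduced, so the Cl₂/Cl⁻ couple is the cathode and Hg²⁺/Hg is the anode.
E°cell = +1.370 − (+0.844) = +0.526 V; balancing electrons gives n = 2.
ΔG° = −nFE°cell = −(2)(96500)(+0.526) J/mol = −102 kJ/mol.

−102 kJ/mol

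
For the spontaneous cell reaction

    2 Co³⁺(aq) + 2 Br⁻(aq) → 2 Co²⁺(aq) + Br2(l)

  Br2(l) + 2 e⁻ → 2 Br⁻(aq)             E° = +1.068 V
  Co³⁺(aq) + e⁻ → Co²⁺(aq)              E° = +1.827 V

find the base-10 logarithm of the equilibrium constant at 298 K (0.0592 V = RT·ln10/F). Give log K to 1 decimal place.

The Co³⁺/Co²⁺ couple is reduced (cathode); E°cell = +1.827 − (+1.068) = +0.759 V with n = 2.
At equilibrium E = 0, so log K = nE°cell / 0.0592 = (2)(+0.759) / 0.0592 = 25.6.

log K = 25.6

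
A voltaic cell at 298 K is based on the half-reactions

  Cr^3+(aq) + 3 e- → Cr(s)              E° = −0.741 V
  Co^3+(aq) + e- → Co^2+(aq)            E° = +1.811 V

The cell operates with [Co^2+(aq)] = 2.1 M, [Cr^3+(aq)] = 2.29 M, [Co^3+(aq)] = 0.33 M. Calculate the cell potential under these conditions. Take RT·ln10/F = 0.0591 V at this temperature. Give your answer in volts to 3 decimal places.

+2.497 V

The Co³⁺/Co²⁺ couple has the more positive E°, so it is the cathode; Cr³⁺/Cr is the anode.
E°cell = +1.811 − (−0.741) = +2.552 V, with n = 3 electrons transferred.
Balancing gives 3 Co^3+(aq) + Cr(s) → 3 Co^2+(aq) + Cr^3+(aq); hence Q = ([Co^2+(aq)]^3·[Cr^3+(aq)]) / [Co^3+(aq)]^3 = 590 (log Q = 2.771).
Applying E = E° − (RT ln10/nF)·log Q gives +2.552 − (0.0591/3)(2.771) = +2.497 V.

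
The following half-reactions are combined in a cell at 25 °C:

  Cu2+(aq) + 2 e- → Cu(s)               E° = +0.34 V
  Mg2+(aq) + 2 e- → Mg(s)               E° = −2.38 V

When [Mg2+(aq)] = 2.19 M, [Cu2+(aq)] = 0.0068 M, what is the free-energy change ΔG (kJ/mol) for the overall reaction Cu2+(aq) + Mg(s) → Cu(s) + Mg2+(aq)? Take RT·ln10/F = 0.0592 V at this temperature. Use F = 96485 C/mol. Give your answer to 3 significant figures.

The standard cell potential is +0.34 − (−2.38) = +2.72 V, with n = 2 electrons in the balanced equation.
The reaction quotient is [Mg2+(aq)] / [Cu2+(aq)] = 322; by Nernst, E = +2.72 − (0.0592/2)(2.508) = +2.6458 V.
ΔG = −nFE = −(2)(96485)(+2.6458) J/mol = −511 kJ/mol.

−511 kJ/mol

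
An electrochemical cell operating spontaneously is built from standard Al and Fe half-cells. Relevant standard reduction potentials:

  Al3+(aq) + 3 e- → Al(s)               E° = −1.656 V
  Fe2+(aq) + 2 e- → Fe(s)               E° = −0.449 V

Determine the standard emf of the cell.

+1.207 V

The Fe²⁺/Fe couple has the higher E°, so Fe ion is reduced (cathode) and Al is oxidized (anode).
E°cell = E°(cathode) − E°(anode) = −0.449 − (−1.656) = +1.207 V.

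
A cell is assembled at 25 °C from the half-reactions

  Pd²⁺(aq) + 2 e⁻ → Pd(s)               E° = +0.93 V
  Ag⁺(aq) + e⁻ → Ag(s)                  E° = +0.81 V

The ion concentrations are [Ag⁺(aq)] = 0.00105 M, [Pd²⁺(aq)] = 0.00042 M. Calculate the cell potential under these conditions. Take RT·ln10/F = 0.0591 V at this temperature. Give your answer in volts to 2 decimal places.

+0.20 V

Since E°(Pd²⁺/Pd) > E°(Ag⁺/Ag), Pd²⁺/Pd serves as the cathode.
E°cell = +0.93 − (+0.81) = +0.12 V, with n = 2 electrons transferred.
Balancing gives Pd²⁺(aq) + 2 Ag(s) → Pd(s) + 2 Ag⁺(aq); hence Q = [Ag⁺(aq)]^2 / [Pd²⁺(aq)] = 0.00262 (log Q = −2.581).
By the Nernst equation, E = +0.12 − (0.0591/2)·(−2.581) = +0.20 V.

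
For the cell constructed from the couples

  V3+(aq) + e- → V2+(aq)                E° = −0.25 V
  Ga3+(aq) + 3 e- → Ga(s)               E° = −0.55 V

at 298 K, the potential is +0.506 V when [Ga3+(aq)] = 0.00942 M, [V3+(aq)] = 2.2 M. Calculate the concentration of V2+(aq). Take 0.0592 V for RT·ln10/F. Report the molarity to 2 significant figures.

0.0035 M

The V³⁺/V²⁺ couple has the larger reduction potential, so it is the cathode: E°cell = −0.25 − (−0.55) = +0.30 V and n = 3.
Rearranging E = E° − (0.0592/n)·log Q gives log Q = 3(+0.30 − (+0.506))/0.0592 = −10.439.
Balancing electrons gives 3 V3+(aq) + Ga(s) → 3 V2+(aq) + Ga3+(aq); thus Q = ([V2+(aq)]^3·[Ga3+(aq)]) / [V3+(aq)]^3.
Isolating [V2+(aq)] in Q = 10^{−10.439} yields log [V2+(aq)] = −2.462, i.e. 0.0035 M.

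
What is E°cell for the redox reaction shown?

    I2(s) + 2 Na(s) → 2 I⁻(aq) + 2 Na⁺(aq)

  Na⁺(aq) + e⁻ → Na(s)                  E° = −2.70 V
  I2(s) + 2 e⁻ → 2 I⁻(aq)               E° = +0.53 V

I2(s) gains electrons, so the I₂/I⁻ couple is the cathode; the Na⁺/Na couple is the anode.
E°cell = E°(cathode) − E°(anode) = +0.53 − (−2.70) = +3.23 V.

+3.23 V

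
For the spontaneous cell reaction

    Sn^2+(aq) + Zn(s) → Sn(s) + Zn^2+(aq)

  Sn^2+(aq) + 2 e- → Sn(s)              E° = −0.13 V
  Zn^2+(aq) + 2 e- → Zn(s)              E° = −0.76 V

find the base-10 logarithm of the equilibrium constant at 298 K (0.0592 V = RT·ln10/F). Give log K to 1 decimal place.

log K = 21.3

The Sn²⁺/Sn couple is reduced (cathode); E°cell = −0.13 − (−0.76) = +0.63 V with n = 2.
At equilibrium E = 0, so log K = nE°cell / 0.0592 = (2)(+0.63) / 0.0592 = 21.3.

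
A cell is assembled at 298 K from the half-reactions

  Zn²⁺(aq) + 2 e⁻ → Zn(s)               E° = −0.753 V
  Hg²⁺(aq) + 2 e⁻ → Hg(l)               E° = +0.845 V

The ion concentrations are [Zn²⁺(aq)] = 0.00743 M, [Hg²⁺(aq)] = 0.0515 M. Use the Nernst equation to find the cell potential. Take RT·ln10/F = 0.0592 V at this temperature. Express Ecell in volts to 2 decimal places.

The Hg²⁺/Hg couple has the more positive E°, so it is the cathode; Zn²⁺/Zn is the anode.
The standard potential is +0.845 − (−0.753) = +1.598 V and the balanced reaction transfers n = 2 electrons.
For the overall reaction Hg²⁺(aq) + Zn(s) → Hg(l) + Zn²⁺(aq), Q = [Zn²⁺(aq)] / [Hg²⁺(aq)] = 0.144, giving log Q = −0.841.
Applying E = E° − (RT ln10/nF)·log Q gives +1.598 − (0.0592/2)(−0.841) = +1.62 V.

+1.62 V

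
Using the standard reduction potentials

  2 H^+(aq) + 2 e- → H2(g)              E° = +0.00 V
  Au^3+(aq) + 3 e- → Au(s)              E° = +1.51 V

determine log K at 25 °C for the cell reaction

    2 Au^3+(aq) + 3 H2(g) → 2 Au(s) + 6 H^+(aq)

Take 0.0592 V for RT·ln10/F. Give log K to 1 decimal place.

log K = 153.0

The Au³⁺/Au couple is reduced (cathode); E°cell = +1.51 − (+0.00) = +1.51 V with n = 6.
At equilibrium E = 0, so log K = nE°cell / 0.0592 = (6)(+1.51) / 0.0592 = 153.0.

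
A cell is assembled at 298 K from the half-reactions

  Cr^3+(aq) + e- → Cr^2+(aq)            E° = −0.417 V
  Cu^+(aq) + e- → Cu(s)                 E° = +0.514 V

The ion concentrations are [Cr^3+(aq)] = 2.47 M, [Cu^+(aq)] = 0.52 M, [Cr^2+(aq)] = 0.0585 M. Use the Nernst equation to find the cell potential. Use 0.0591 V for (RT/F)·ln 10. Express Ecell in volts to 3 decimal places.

The Cu⁺/Cu couple has the more positive E°, so it is the cathode; Cr³⁺/Cr²⁺ is the anode.
The standard potential is +0.514 − (−0.417) = +0.931 V and the balanced reaction transfers n = 1 electron.
For the overall reaction Cu^+(aq) + Cr^2+(aq) → Cu(s) + Cr^3+(aq), Q = [Cr^3+(aq)] / ([Cu^+(aq)]·[Cr^2+(aq)]) = 81.2, giving log Q = 1.910.
By the Nernst equation, E = +0.931 − (0.0591/1)·(1.910) = +0.818 V.

+0.818 V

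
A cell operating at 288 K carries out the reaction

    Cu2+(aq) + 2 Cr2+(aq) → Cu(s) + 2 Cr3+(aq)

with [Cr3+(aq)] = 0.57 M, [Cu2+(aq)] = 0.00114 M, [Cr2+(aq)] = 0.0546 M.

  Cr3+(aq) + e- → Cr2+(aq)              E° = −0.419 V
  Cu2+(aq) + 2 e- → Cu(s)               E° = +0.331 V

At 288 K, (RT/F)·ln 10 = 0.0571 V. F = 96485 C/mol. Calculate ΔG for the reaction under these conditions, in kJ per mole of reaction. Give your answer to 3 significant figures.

−117 kJ/mol

With Cu²⁺/Cu reduced at the cathode, E°cell = +0.331 − (−0.419) = +0.750 V and n = 2.
Q = [Cr3+(aq)]^2 / ([Cu2+(aq)]·[Cr2+(aq)]^2) = 9.56×10^4, so log Q = 4.980 and E = +0.750 − (0.0571/2)(4.980) = +0.6078 V.
Then ΔG = −nFE = −2 × 96485 × +0.6078 J/mol = −117 kJ/mol.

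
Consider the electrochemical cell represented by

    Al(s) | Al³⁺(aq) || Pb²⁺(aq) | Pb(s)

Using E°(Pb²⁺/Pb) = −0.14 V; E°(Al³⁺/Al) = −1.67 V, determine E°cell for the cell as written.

+1.53 V

By convention the left-hand electrode in cell notation is the anode (oxidation) and the right-hand electrode is the cathode (reduction).
E°cell = E°(right) − E°(left) = −0.14 − (−1.67) = +1.53 V.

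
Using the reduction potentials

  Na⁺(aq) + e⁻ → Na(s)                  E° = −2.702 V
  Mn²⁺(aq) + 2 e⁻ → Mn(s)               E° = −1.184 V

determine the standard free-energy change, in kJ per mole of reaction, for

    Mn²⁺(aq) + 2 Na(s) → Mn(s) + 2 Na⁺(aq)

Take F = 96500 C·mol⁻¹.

−293 kJ/mol

In the reaction as written Mn²⁺(aq) is reduced, so the Mn²⁺/Mn couple is the cathode and Na⁺/Na is the anode.
E°cell = −1.184 − (−2.702) = +1.518 V; balancing electrons gives n = 2.
ΔG° = −nFE°cell = −(2)(96500)(+1.518) J/mol = −293 kJ/mol.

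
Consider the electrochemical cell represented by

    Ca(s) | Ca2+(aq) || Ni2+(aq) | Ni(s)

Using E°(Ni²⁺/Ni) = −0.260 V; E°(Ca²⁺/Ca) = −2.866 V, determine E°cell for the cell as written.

+2.606 V

By convention the left-hand electrode in cell notation is the anode (oxidation) and the right-hand electrode is the cathode (reduction).
E°cell = E°(right) − E°(left) = −0.260 − (−2.866) = +2.606 V.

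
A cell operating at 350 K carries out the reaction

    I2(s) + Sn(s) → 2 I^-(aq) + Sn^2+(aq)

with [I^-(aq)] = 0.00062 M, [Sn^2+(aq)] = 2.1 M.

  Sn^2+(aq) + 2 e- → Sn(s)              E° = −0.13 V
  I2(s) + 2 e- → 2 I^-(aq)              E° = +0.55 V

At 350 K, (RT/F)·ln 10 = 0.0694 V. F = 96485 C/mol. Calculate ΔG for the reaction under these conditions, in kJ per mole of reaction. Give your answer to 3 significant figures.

The standard cell potential is +0.55 − (−0.13) = +0.68 V, with n = 2 electrons in the balanced equation.
The reaction quotient is [I^-(aq)]^2·[Sn^2+(aq)] = 8.07×10^−7; by Nernst, E = +0.68 − (0.0694/2)(−6.093) = +0.8914 V.
ΔG = −nFE = −(2)(96485)(+0.8914) J/mol = −172 kJ/mol.

−172 kJ/mol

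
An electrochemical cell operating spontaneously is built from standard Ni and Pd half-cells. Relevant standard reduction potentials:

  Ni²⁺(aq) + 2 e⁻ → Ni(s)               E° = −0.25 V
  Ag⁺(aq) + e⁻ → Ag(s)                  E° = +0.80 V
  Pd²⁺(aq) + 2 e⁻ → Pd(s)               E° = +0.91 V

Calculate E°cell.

+1.16 V

The Pd²⁺/Pd couple has the higher E°, so Pd ion is reduced (cathode) and Ni is oxidized (anode).
E°cell = E°(cathode) − E°(anode) = +0.91 − (−0.25) = +1.16 V.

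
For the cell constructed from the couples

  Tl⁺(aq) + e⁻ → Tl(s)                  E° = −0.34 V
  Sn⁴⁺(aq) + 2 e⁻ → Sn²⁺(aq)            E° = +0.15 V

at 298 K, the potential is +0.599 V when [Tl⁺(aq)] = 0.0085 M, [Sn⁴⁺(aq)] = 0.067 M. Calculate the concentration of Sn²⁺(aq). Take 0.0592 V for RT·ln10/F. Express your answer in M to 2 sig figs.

The Sn⁴⁺/Sn²⁺ couple has the larger reduction potential, so it is the cathode: E°cell = +0.15 − (−0.34) = +0.49 V and n = 2.
Rearranging E = E° − (0.0592/n)·log Q gives log Q = 2(+0.49 − (+0.599))/0.0592 = −3.682.
The balanced reaction is Sn⁴⁺(aq) + 2 Tl(s) → Sn²⁺(aq) + 2 Tl⁺(aq), so Q = ([Sn²⁺(aq)]·[Tl⁺(aq)]^2) / [Sn⁴⁺(aq)].
Solving for the unknown gives log [Sn²⁺(aq)] = −0.715, so [Sn²⁺(aq)] ≈ 0.19 M.

0.19 M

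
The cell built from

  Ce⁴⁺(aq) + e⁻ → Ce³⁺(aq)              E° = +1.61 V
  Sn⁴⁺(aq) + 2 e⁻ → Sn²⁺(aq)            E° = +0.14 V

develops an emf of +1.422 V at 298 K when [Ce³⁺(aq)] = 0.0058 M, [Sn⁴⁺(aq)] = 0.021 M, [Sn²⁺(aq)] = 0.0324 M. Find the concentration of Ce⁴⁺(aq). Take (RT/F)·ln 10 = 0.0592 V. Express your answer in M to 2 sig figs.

0.00072 M

Ce⁴⁺/Ce³⁺ is the cathode (higher E°); E°cell = +1.61 − (+0.14) = +1.47 V with n = 2.
Since E = E° − (0.0592/n)·log Q, log Q = n(E° − E)/0.0592 = 1.622.
The balanced reaction is 2 Ce⁴⁺(aq) + Sn²⁺(aq) → 2 Ce³⁺(aq) + Sn⁴⁺(aq), so Q = ([Ce³⁺(aq)]^2·[Sn⁴⁺(aq)]) / ([Ce⁴⁺(aq)]^2·[Sn²⁺(aq)]).
Isolating [Ce⁴⁺(aq)] in Q = 10^{1.622} yields log [Ce⁴⁺(aq)] = −3.142, i.e. 0.00072 M.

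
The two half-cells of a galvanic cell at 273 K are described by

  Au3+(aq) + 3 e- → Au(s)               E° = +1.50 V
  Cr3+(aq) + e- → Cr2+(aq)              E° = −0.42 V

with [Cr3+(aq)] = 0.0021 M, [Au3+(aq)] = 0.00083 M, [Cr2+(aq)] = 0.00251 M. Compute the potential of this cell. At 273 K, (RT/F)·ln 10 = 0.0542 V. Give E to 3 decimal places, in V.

+1.869 V

Au³⁺/Au is reduced (cathode, E° = +1.50 V) and Cr³⁺/Cr²⁺ is oxidized (anode).
E°cell = E°cat − E°an = +1.50 − (−0.42) = +1.92 V; n = 3.
For the overall reaction Au3+(aq) + 3 Cr2+(aq) → Au(s) + 3 Cr3+(aq), Q = [Cr3+(aq)]^3 / ([Au3+(aq)]·[Cr2+(aq)]^3) = 706, giving log Q = 2.849.
By the Nernst equation, E = +1.92 − (0.0542/3)·(2.849) = +1.869 V.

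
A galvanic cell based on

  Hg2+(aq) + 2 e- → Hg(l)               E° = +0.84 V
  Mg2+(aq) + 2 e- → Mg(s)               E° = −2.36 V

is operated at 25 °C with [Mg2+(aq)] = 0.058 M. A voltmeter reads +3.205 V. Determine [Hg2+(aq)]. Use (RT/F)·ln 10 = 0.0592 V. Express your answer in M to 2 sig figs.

The Hg²⁺/Hg couple has the larger reduction potential, so it is the cathode: E°cell = +0.84 − (−2.36) = +3.20 V and n = 2.
From the Nernst equation, log Q = n(E° − E)/0.0592 = 2·(+3.20 − (+3.205))/0.0592 = −0.169.
The balanced reaction is Hg2+(aq) + Mg(s) → Hg(l) + Mg2+(aq), so Q = [Mg2+(aq)] / [Hg2+(aq)].
Isolating [Hg2+(aq)] in Q = 10^{−0.169} yields log [Hg2+(aq)] = −1.068, i.e. 0.086 M.

0.086 M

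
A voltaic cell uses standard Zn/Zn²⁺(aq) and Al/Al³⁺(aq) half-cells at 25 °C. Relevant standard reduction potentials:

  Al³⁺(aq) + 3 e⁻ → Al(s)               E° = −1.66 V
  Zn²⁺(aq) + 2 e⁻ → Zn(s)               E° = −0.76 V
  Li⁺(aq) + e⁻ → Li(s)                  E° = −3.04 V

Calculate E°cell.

The Zn²⁺/Zn couple has the higher E°, so Zn ion is reduced (cathode) and Al is oxidized (anode).
E°cell = E°(cathode) − E°(anode) = −0.76 − (−1.66) = +0.90 V.

+0.90 V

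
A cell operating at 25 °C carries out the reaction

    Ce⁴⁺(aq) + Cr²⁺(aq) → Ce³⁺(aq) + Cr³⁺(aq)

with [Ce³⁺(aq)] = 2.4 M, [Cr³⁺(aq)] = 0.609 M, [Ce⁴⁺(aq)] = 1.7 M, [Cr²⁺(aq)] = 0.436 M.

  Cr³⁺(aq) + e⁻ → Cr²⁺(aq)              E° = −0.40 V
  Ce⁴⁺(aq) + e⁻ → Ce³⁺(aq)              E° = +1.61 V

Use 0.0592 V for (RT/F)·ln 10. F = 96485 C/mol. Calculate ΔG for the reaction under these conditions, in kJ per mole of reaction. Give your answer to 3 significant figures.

−192 kJ/mol

The standard cell potential is +1.61 − (−0.40) = +2.01 V, with n = 1 electron in the balanced equation.
Q = ([Ce³⁺(aq)]·[Cr³⁺(aq)]) / ([Ce⁴⁺(aq)]·[Cr²⁺(aq)]) = 1.97, so log Q = 0.295 and E = +2.01 − (0.0592/1)(0.295) = +1.9925 V.
Finally ΔG = −nFE = −(1)(96485 C/mol)(+1.9925 V) = −192 kJ/mol.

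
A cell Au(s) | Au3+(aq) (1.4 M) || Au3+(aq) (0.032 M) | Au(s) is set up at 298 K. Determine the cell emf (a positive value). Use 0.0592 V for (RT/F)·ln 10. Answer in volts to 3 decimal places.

0.032 V

For a concentration cell E°cell = 0, since both electrodes use the same couple.
The compartment with the higher Au3+(aq) concentration (1.4 M) acts as the cathode; ions are reduced there and produced at the dilute (0.032 M) anode.
With n = 3, Ecell = −(0.0592/3)·log([dilute]/[conc]) = −(0.0592/3)·log(0.032/1.4) = +0.032 V.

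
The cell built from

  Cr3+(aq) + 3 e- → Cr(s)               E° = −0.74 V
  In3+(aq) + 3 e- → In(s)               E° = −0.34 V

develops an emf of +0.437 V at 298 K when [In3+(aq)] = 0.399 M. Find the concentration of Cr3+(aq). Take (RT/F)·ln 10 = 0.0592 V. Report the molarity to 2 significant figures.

0.0053 M

With In³⁺/In at the cathode and Cr³⁺/Cr at the anode, E°cell = −0.34 − (−0.74) = +0.40 V (n = 3).
Since E = E° − (0.0592/n)·log Q, log Q = n(E° − E)/0.0592 = −1.875.
The balanced reaction is In3+(aq) + Cr(s) → In(s) + Cr3+(aq), so Q = [Cr3+(aq)] / [In3+(aq)].
Substituting the known concentrations and solving, log [Cr3+(aq)] = −2.274 and [Cr3+(aq)] = 0.0053 M.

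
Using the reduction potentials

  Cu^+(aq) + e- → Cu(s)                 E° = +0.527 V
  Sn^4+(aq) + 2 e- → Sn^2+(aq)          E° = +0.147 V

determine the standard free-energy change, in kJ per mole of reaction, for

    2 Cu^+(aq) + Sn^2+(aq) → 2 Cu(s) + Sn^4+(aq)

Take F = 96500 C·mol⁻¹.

−73.3 kJ/mol

In the reaction as written Cu^+(aq) is reduced, so the Cu⁺/Cu couple is the cathode and Sn⁴⁺/Sn²⁺ is the anode.
E°cell = +0.527 − (+0.147) = +0.380 V; balancing electrons gives n = 2.
ΔG° = −nFE°cell = −(2)(96500)(+0.380) J/mol = −73.3 kJ/mol.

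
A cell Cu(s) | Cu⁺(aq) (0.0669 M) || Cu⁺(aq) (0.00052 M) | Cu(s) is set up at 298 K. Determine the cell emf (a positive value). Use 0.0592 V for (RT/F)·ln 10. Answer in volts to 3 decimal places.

For a concentration cell E°cell = 0, since both electrodes use the same couple.
The compartment with the higher Cu⁺(aq) concentration (0.0669 M) acts as the cathode; ions are reduced there and produced at the dilute (0.00052 M) anode.
With n = 1, Ecell = −(0.0592/1)·log([dilute]/[conc]) = −(0.0592/1)·log(0.00052/0.0669) = +0.125 V.

0.125 V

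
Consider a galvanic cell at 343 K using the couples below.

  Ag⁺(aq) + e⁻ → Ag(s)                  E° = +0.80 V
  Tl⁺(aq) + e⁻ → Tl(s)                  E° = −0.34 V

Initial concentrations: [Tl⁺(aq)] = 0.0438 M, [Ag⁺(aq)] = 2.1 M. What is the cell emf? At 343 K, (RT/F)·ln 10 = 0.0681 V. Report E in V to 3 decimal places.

+1.254 V

Ag⁺/Ag is reduced (cathode, E° = +0.80 V) and Tl⁺/Tl is oxidized (anode).
E°cell = E°cat − E°an = +0.80 − (−0.34) = +1.14 V; n = 1.
The balanced reaction is Ag⁺(aq) + Tl(s) → Ag(s) + Tl⁺(aq), so Q = [Tl⁺(aq)] / [Ag⁺(aq)] = 0.0209 and log Q = −1.681.
Applying E = E° − (RT ln10/nF)·log Q gives +1.14 − (0.0681/1)(−1.681) = +1.254 V.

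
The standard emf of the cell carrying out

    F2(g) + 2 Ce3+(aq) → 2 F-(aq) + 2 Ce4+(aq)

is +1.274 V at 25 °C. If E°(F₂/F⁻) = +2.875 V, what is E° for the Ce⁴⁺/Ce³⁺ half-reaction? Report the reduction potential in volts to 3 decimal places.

+1.601 V

In the reaction as written the F₂/F⁻ couple is reduced (cathode) and Ce⁴⁺/Ce³⁺ is oxidized (anode), so E°cell = E°(F₂/F⁻) − E°(Ce⁴⁺/Ce³⁺).
E°(Ce⁴⁺/Ce³⁺) = E°(cathode) − E°cell = +2.875 − (+1.274) = +1.601 V.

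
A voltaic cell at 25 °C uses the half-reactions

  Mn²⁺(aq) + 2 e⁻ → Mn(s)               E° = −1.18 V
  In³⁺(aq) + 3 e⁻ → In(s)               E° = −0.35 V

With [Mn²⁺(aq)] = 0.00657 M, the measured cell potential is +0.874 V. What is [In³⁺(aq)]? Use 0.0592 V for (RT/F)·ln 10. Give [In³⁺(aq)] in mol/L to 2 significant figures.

0.090 M

In³⁺/In is the cathode (higher E°); E°cell = −0.35 − (−1.18) = +0.83 V with n = 6.
Rearranging E = E° − (0.0592/n)·log Q gives log Q = 6(+0.83 − (+0.874))/0.0592 = −4.459.
Balancing electrons gives 2 In³⁺(aq) + 3 Mn(s) → 2 In(s) + 3 Mn²⁺(aq); thus Q = [Mn²⁺(aq)]^3 / [In³⁺(aq)]^2.
Solving for the unknown gives log [In³⁺(aq)] = −1.044, so [In³⁺(aq)] ≈ 0.090 M.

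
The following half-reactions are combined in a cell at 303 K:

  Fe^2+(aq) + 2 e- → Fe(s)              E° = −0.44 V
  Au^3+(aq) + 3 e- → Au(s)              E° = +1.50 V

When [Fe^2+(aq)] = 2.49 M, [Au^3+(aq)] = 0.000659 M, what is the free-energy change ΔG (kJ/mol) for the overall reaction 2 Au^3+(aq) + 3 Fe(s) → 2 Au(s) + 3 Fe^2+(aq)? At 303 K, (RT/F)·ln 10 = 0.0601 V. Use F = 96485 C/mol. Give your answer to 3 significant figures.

E°cell = +1.50 − (−0.44) = +1.94 V; the balanced reaction transfers n = 6 electrons.
Here Q = [Fe^2+(aq)]^3 / [Au^3+(aq)]^2 = 3.55×10^7 (log Q = 7.551), giving E = +1.94 − (0.0601/6)·(7.551) = +1.8644 V.
ΔG = −nFE = −(6)(96485)(+1.8644) J/mol = −1080 kJ/mol.

−1080 kJ/mol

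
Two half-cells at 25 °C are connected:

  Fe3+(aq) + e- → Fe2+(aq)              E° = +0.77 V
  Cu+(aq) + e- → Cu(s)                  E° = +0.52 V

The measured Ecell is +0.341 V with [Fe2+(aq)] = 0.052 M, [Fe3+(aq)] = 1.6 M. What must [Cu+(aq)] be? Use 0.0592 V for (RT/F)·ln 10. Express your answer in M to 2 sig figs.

0.89 M

With Fe³⁺/Fe²⁺ at the cathode and Cu⁺/Cu at the anode, E°cell = +0.77 − (+0.52) = +0.25 V (n = 1).
From the Nernst equation, log Q = n(E° − E)/0.0592 = 1·(+0.25 − (+0.341))/0.0592 = −1.537.
For Fe3+(aq) + Cu(s) → Fe2+(aq) + Cu+(aq), the reaction quotient is Q = ([Fe2+(aq)]·[Cu+(aq)]) / [Fe3+(aq)].
Substituting the known concentrations and solving, log [Cu+(aq)] = −0.049 and [Cu+(aq)] = 0.89 M.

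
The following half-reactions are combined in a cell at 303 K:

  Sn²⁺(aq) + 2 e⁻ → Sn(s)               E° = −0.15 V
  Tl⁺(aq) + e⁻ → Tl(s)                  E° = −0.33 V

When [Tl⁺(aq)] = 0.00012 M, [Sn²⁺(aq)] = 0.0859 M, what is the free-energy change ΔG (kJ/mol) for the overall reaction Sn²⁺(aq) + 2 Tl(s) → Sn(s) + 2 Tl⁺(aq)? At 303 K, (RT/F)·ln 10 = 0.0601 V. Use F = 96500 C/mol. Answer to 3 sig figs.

With Sn²⁺/Sn reduced at the cathode, E°cell = −0.15 − (−0.33) = +0.18 V and n = 2.
Here Q = [Tl⁺(aq)]^2 / [Sn²⁺(aq)] = 1.68×10^−7 (log Q = −6.776), giving E = +0.18 − (0.0601/2)·(−6.776) = +0.3836 V.
Then ΔG = −nFE = −2 × 96500 × +0.3836 J/mol = −74.0 kJ/mol.

−74.0 kJ/mol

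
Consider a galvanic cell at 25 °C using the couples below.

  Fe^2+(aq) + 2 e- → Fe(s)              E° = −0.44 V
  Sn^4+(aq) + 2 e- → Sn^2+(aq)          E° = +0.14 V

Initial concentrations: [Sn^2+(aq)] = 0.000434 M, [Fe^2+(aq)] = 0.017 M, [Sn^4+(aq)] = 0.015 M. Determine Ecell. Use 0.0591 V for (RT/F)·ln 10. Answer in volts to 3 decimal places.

Since E°(Sn⁴⁺/Sn²⁺) > E°(Fe²⁺/Fe), Sn⁴⁺/Sn²⁺ serves as the cathode.
E°cell = +0.14 − (−0.44) = +0.58 V, with n = 2 electrons transferred.
For the overall reaction Sn^4+(aq) + Fe(s) → Sn^2+(aq) + Fe^2+(aq), Q = ([Sn^2+(aq)]·[Fe^2+(aq)]) / [Sn^4+(aq)] = 0.000492, giving log Q = −3.308.
E = E° − (0.0591/n)·log Q = +0.58 − (0.0591/2)(−3.308) = +0.678 V.

+0.678 V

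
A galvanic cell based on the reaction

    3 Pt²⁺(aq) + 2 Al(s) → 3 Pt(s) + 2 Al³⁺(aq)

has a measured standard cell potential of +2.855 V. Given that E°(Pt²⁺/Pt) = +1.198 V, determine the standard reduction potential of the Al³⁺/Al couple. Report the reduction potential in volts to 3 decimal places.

In the reaction as written the Pt²⁺/Pt couple is reduced (cathode) and Al³⁺/Al is oxidized (anode), so E°cell = E°(Pt²⁺/Pt) − E°(Al³⁺/Al).
E°(Al³⁺/Al) = E°(cathode) − E°cell = +1.198 − (+2.855) = −1.657 V.

−1.657 V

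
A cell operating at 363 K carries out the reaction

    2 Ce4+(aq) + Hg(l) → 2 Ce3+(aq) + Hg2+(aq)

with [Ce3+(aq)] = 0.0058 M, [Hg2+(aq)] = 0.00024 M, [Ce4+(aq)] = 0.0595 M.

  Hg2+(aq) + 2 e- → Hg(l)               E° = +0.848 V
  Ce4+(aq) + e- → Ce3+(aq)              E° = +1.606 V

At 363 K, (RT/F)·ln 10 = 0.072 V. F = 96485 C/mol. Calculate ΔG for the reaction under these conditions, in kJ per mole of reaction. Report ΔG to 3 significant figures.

E°cell = +1.606 − (+0.848) = +0.758 V; the balanced reaction transfers n = 2 electrons.
Q = ([Ce3+(aq)]^2·[Hg2+(aq)]) / [Ce4+(aq)]^2 = 2.28×10^−6, so log Q = −5.642 and E = +0.758 − (0.072/2)(−5.642) = +0.9611 V.
ΔG = −nFE = −(2)(96485)(+0.9611) J/mol = −185 kJ/mol.

−185 kJ/mol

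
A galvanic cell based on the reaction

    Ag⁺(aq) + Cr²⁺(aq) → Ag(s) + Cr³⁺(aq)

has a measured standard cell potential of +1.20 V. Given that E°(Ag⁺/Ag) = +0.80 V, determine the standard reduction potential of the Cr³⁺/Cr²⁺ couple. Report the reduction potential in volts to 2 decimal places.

In the reaction as written the Ag⁺/Ag couple is reduced (cathode) and Cr³⁺/Cr²⁺ is oxidized (anode), so E°cell = E°(Ag⁺/Ag) − E°(Cr³⁺/Cr²⁺).
E°(Cr³⁺/Cr²⁺) = E°(cathode) − E°cell = +0.80 − (+1.20) = −0.40 V.

−0.40 V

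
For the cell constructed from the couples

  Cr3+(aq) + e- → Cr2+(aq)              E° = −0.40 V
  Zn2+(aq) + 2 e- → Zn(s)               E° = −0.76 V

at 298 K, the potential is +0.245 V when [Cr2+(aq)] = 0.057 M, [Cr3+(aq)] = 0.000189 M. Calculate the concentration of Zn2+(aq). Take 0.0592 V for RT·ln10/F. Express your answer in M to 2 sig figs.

Cr³⁺/Cr²⁺ is the cathode (higher E°); E°cell = −0.40 − (−0.76) = +0.36 V with n = 2.
Rearranging E = E° − (0.0592/n)·log Q gives log Q = 2(+0.36 − (+0.245))/0.0592 = 3.885.
The balanced reaction is 2 Cr3+(aq) + Zn(s) → 2 Cr2+(aq) + Zn2+(aq), so Q = ([Cr2+(aq)]^2·[Zn2+(aq)]) / [Cr3+(aq)]^2.
Substituting the known concentrations and solving, log [Zn2+(aq)] = −1.074 and [Zn2+(aq)] = 0.084 M.

0.084 M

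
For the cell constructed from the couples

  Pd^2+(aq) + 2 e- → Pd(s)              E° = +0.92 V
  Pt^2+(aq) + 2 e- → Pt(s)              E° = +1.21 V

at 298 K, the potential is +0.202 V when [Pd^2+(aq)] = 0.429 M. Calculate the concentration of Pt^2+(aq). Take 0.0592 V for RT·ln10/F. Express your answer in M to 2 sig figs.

Pt²⁺/Pt is the cathode (higher E°); E°cell = +1.21 − (+0.92) = +0.29 V with n = 2.
Since E = E° − (0.0592/n)·log Q, log Q = n(E° − E)/0.0592 = 2.973.
Balancing electrons gives Pt^2+(aq) + Pd(s) → Pt(s) + Pd^2+(aq); thus Q = [Pd^2+(aq)] / [Pt^2+(aq)].
Substituting the known concentrations and solving, log [Pt^2+(aq)] = −3.341 and [Pt^2+(aq)] = 0.00046 M.

0.00046 M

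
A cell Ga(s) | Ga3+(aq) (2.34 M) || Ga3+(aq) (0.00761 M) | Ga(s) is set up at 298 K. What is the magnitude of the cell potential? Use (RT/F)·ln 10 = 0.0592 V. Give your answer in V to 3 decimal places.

For a concentration cell E°cell = 0, since both electrodes use the same couple.
The compartment with the higher Ga3+(aq) concentration (2.34 M) acts as the cathode; ions are reduced there and produced at the dilute (0.00761 M) anode.
With n = 3, Ecell = −(0.0592/3)·log([dilute]/[conc]) = −(0.0592/3)·log(0.00761/2.34) = +0.049 V.

0.049 V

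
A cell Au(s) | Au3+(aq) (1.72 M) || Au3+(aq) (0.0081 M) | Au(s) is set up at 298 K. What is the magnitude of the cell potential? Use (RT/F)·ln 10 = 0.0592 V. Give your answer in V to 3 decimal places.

0.046 V

For a concentration cell E°cell = 0, since both electrodes use the same couple.
The compartment with the higher Au3+(aq) concentration (1.72 M) acts as the cathode; ions are reduced there and produced at the dilute (0.0081 M) anode.
With n = 3, Ecell = −(0.0592/3)·log([dilute]/[conc]) = −(0.0592/3)·log(0.0081/1.72) = +0.046 V.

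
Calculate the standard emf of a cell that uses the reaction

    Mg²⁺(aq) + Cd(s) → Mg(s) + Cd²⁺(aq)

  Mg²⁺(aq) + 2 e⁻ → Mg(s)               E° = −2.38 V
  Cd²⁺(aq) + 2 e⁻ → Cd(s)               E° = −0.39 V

−1.99 V

Mg²⁺(aq) gains electrons, so the Mg²⁺/Mg couple is the cathode; the Cd²⁺/Cd couple is the anode.
E°cell = E°(cathode) − E°(anode) = −2.38 − (−0.39) = −1.99 V.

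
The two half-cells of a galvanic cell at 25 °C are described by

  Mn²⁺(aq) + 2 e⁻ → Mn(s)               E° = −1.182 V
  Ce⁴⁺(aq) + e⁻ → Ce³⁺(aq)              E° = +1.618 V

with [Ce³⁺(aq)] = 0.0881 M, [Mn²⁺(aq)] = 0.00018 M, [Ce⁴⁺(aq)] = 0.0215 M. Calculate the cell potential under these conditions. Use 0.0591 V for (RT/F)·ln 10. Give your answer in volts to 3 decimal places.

Ce⁴⁺/Ce³⁺ is reduced (cathode, E° = +1.618 V) and Mn²⁺/Mn is oxidized (anode).
E°cell = E°cat − E°an = +1.618 − (−1.182) = +2.800 V; n = 2.
The balanced reaction is 2 Ce⁴⁺(aq) + Mn(s) → 2 Ce³⁺(aq) + Mn²⁺(aq), so Q = ([Ce³⁺(aq)]^2·[Mn²⁺(aq)]) / [Ce⁴⁺(aq)]^2 = 0.00302 and log Q = −2.520.
Applying E = E° − (RT ln10/nF)·log Q gives +2.800 − (0.0591/2)(−2.520) = +2.874 V.

+2.874 V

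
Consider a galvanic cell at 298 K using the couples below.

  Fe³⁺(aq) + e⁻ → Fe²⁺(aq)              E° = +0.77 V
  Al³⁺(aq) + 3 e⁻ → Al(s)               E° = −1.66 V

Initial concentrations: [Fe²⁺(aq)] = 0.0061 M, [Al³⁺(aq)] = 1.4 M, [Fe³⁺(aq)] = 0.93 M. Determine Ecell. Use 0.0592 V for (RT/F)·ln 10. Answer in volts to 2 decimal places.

+2.56 V

Since E°(Fe³⁺/Fe²⁺) > E°(Al³⁺/Al), Fe³⁺/Fe²⁺ serves as the cathode.
The standard potential is +0.77 − (−1.66) = +2.43 V and the balanced reaction transfers n = 3 electrons.
The balanced reaction is 3 Fe³⁺(aq) + Al(s) → 3 Fe²⁺(aq) + Al³⁺(aq), so Q = ([Fe²⁺(aq)]^3·[Al³⁺(aq)]) / [Fe³⁺(aq)]^3 = 3.95×10^−7 and log Q = −6.403.
E = E° − (0.0592/n)·log Q = +2.43 − (0.0592/3)(−6.403) = +2.56 V.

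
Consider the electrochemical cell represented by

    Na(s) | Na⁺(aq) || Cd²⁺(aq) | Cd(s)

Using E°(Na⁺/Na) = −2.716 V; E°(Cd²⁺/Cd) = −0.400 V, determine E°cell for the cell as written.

By convention the left-hand electrode in cell notation is the anode (oxidation) and the right-hand electrode is the cathode (reduction).
E°cell = E°(right) − E°(left) = −0.400 − (−2.716) = +2.316 V.

+2.316 V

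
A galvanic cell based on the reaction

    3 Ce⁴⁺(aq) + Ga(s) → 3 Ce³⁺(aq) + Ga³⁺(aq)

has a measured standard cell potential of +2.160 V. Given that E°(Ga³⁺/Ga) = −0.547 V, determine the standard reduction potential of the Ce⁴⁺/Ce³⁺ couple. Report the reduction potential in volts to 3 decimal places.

+1.613 V

In the reaction as written the Ce⁴⁺/Ce³⁺ couple is reduced (cathode) and Ga³⁺/Ga is oxidized (anode), so E°cell = E°(Ce⁴⁺/Ce³⁺) − E°(Ga³⁺/Ga).
E°(Ce⁴⁺/Ce³⁺) = E°cell + E°(anode) = +2.160 + (−0.547) = +1.613 V.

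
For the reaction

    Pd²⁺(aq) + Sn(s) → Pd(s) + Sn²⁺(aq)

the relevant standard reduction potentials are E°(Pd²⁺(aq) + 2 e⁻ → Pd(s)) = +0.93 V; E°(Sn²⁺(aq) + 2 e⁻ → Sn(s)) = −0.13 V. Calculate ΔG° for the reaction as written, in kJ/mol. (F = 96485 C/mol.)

In the reaction as written Pd²⁺(aq) is reduced, so the Pd²⁺/Pd couple is the cathode and Sn²⁺/Sn is the anode.
E°cell = +0.93 − (−0.13) = +1.06 V; balancing electrons gives n = 2.
ΔG° = −nFE°cell = −(2)(96485)(+1.06) J/mol = −205 kJ/mol.

−205 kJ/mol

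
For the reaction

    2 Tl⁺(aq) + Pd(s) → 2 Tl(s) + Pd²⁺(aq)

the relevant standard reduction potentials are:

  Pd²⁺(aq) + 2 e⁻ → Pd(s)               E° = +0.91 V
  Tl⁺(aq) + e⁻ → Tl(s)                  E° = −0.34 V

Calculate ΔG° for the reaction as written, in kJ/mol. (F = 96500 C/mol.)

In the reaction as written Tl⁺(aq) is reduced, so the Tl⁺/Tl couple is the cathode and Pd²⁺/Pd is the anode.
E°cell = −0.34 − (+0.91) = −1.25 V; balancing electrons gives n = 2.
ΔG° = −nFE°cell = −(2)(96500)(−1.25) J/mol = +241 kJ/mol.

+241 kJ/mol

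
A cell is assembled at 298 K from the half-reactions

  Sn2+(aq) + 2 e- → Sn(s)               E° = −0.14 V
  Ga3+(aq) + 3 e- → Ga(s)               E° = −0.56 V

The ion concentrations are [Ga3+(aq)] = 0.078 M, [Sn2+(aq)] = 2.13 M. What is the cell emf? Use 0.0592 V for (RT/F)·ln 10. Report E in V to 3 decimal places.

Sn²⁺/Sn is reduced (cathode, E° = −0.14 V) and Ga³⁺/Ga is oxidized (anode).
E°cell = −0.14 − (−0.56) = +0.42 V, with n = 6 electrons transferred.
Balancing gives 3 Sn2+(aq) + 2 Ga(s) → 3 Sn(s) + 2 Ga3+(aq); hence Q = [Ga3+(aq)]^2 / [Sn2+(aq)]^3 = 0.00063 (log Q = −3.201).
Applying E = E° − (RT ln10/nF)·log Q gives +0.42 − (0.0592/6)(−3.201) = +0.452 V.

+0.452 V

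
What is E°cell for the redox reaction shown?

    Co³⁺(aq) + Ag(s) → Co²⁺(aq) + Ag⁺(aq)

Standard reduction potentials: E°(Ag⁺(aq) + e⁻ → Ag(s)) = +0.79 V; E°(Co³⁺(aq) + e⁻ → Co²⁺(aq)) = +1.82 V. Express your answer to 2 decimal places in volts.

+1.03 V

Co³⁺(aq) gains electrons, so the Co³⁺/Co²⁺ couple is the cathode; the Ag⁺/Ag couple is the anode.
E°cell = E°(cathode) − E°(anode) = +1.82 − (+0.79) = +1.03 V.
The positive value indicates the reaction is spontaneous as written.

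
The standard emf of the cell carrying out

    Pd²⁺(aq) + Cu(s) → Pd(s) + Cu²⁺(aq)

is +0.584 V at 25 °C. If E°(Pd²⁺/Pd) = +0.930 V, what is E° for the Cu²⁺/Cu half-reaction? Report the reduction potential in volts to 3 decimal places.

+0.346 V

In the reaction as written the Pd²⁺/Pd couple is reduced (cathode) and Cu²⁺/Cu is oxidized (anode), so E°cell = E°(Pd²⁺/Pd) − E°(Cu²⁺/Cu).
E°(Cu²⁺/Cu) = E°(cathode) − E°cell = +0.930 − (+0.584) = +0.346 V.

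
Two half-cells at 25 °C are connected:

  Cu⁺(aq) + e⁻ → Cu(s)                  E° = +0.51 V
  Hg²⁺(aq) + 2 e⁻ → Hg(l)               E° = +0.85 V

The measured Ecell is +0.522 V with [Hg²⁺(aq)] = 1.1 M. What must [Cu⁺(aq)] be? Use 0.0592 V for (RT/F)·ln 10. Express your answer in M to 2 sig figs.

0.00088 M

Hg²⁺/Hg is the cathode (higher E°); E°cell = +0.85 − (+0.51) = +0.34 V with n = 2.
Rearranging E = E° − (0.0592/n)·log Q gives log Q = 2(+0.34 − (+0.522))/0.0592 = −6.149.
The balanced reaction is Hg²⁺(aq) + 2 Cu(s) → Hg(l) + 2 Cu⁺(aq), so Q = [Cu⁺(aq)]^2 / [Hg²⁺(aq)].
Substituting the known concentrations and solving, log [Cu⁺(aq)] = −3.054 and [Cu⁺(aq)] = 0.00088 M.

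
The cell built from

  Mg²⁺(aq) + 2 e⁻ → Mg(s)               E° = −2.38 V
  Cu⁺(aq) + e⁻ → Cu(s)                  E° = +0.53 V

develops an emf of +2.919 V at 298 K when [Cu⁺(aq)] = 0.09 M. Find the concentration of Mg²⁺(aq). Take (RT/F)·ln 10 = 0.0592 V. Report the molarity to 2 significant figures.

With Cu⁺/Cu at the cathode and Mg²⁺/Mg at the anode, E°cell = +0.53 − (−2.38) = +2.91 V (n = 2).
From the Nernst equation, log Q = n(E° − E)/0.0592 = 2·(+2.91 − (+2.919))/0.0592 = −0.304.
Balancing electrons gives 2 Cu⁺(aq) + Mg(s) → 2 Cu(s) + Mg²⁺(aq); thus Q = [Mg²⁺(aq)] / [Cu⁺(aq)]^2.
Substituting the known concentrations and solving, log [Mg²⁺(aq)] = −2.396 and [Mg²⁺(aq)] = 0.0040 M.

0.0040 M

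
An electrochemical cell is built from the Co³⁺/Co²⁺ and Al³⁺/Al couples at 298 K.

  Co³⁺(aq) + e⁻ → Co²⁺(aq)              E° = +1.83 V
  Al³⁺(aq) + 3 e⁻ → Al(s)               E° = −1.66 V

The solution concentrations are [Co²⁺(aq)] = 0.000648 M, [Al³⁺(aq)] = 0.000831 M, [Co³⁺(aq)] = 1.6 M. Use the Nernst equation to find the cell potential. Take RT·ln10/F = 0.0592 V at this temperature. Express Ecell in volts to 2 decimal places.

The Co³⁺/Co²⁺ couple has the more positive E°, so it is the cathode; Al³⁺/Al is the anode.
E°cell = E°cat − E°an = +1.83 − (−1.66) = +3.49 V; n = 3.
Balancing gives 3 Co³⁺(aq) + Al(s) → 3 Co²⁺(aq) + Al³⁺(aq); hence Q = ([Co²⁺(aq)]^3·[Al³⁺(aq)]) / [Co³⁺(aq)]^3 = 5.52×10^−14 (log Q = −13.258).
By the Nernst equation, E = +3.49 − (0.0592/3)·(−13.258) = +3.75 V.

+3.75 V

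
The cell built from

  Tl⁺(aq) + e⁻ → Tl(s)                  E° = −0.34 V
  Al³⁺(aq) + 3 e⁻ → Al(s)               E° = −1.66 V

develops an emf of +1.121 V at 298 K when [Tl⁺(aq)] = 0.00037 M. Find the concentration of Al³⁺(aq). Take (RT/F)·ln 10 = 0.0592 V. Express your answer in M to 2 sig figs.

Tl⁺/Tl is the cathode (higher E°); E°cell = −0.34 − (−1.66) = +1.32 V with n = 3.
From the Nernst equation, log Q = n(E° − E)/0.0592 = 3·(+1.32 − (+1.121))/0.0592 = 10.084.
Balancing electrons gives 3 Tl⁺(aq) + Al(s) → 3 Tl(s) + Al³⁺(aq); thus Q = [Al³⁺(aq)] / [Tl⁺(aq)]^3.
Isolating [Al³⁺(aq)] in Q = 10^{10.084} yields log [Al³⁺(aq)] = −0.211, i.e. 0.62 M.

0.62 M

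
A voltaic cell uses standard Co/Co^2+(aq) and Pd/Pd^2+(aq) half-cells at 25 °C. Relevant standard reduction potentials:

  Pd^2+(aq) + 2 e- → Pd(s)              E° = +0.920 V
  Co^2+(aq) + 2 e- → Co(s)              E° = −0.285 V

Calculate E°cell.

The Pd²⁺/Pd couple has the higher E°, so Pd ion is reduced (cathode) and Co is oxidized (anode).
E°cell = E°(cathode) − E°(anode) = +0.920 − (−0.285) = +1.205 V.

+1.205 V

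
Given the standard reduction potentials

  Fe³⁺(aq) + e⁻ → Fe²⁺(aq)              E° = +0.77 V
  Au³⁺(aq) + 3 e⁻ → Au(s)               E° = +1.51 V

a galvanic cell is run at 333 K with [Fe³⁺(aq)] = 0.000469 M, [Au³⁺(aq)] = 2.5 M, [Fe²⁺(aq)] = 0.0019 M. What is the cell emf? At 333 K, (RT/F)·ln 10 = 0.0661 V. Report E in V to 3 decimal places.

The Au³⁺/Au couple has the more positive E°, so it is the cathode; Fe³⁺/Fe²⁺ is the anode.
E°cell = +1.51 − (+0.77) = +0.74 V, with n = 3 electrons transferred.
For the overall reaction Au³⁺(aq) + 3 Fe²⁺(aq) → Au(s) + 3 Fe³⁺(aq), Q = [Fe³⁺(aq)]^3 / ([Au³⁺(aq)]·[Fe²⁺(aq)]^3) = 0.00602, giving log Q = −2.221.
By the Nernst equation, E = +0.74 − (0.0661/3)·(−2.221) = +0.789 V.

+0.789 V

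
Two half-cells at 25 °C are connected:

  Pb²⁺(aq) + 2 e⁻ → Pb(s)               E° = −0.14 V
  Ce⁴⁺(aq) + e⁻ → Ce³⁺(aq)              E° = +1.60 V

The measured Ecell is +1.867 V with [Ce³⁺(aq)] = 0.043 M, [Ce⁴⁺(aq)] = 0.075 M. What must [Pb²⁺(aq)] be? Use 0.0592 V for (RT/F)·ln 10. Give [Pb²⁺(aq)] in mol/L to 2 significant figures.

Ce⁴⁺/Ce³⁺ is the cathode (higher E°); E°cell = +1.60 − (−0.14) = +1.74 V with n = 2.
Rearranging E = E° − (0.0592/n)·log Q gives log Q = 2(+1.74 − (+1.867))/0.0592 = −4.291.
For 2 Ce⁴⁺(aq) + Pb(s) → 2 Ce³⁺(aq) + Pb²⁺(aq), the reaction quotient is Q = ([Ce³⁺(aq)]^2·[Pb²⁺(aq)]) / [Ce⁴⁺(aq)]^2.
Isolating [Pb²⁺(aq)] in Q = 10^{−4.291} yields log [Pb²⁺(aq)] = −3.808, i.e. 0.00016 M.

0.00016 M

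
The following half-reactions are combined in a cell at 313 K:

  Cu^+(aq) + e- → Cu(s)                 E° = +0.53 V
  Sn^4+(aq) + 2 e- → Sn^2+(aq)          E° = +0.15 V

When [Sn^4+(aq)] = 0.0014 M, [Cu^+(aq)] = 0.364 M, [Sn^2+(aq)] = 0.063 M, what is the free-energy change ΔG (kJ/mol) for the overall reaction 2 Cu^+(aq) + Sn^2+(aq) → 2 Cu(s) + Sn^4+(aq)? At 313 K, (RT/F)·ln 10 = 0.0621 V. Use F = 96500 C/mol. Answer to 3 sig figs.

−78.0 kJ/mol

The standard cell potential is +0.53 − (+0.15) = +0.38 V, with n = 2 electrons in the balanced equation.
Here Q = [Sn^4+(aq)] / ([Cu^+(aq)]^2·[Sn^2+(aq)]) = 0.168 (log Q = −0.775), giving E = +0.38 − (0.0621/2)·(−0.775) = +0.4041 V.
Then ΔG = −nFE = −2 × 96500 × +0.4041 J/mol = −78.0 kJ/mol.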